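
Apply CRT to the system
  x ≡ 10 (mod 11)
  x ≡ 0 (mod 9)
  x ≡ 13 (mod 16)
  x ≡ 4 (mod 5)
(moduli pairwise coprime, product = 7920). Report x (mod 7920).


Product of moduli M = 11 · 9 · 16 · 5 = 7920.
Merge one congruence at a time:
  Start: x ≡ 10 (mod 11).
  Combine with x ≡ 0 (mod 9); new modulus lcm = 99.
    Write x = 10 + 11·t and substitute into x ≡ 0 (mod 9): 11·t ≡ 0 − 10 = -10 (mod 9).
    Reduce coefficients mod 9: 2·t ≡ 8 (mod 9).
    The inverse of 2 mod 9 is 5 (since 2·5 = 10 = 1·9 + 1), so t ≡ 5·8 = 40 ≡ 4 (mod 9).
    Then x = 10 + 11·4 = 54, valid modulo lcm(11, 9) = 99: x ≡ 54 (mod 99).
  Combine with x ≡ 13 (mod 16); new modulus lcm = 1584.
    Write x = 54 + 99·t and substitute into x ≡ 13 (mod 16): 99·t ≡ 13 − 54 = -41 (mod 16).
    Reduce coefficients mod 16: 3·t ≡ 7 (mod 16).
    The inverse of 3 mod 16 is 11 (since 3·11 = 33 = 2·16 + 1), so t ≡ 11·7 = 77 ≡ 13 (mod 16).
    Then x = 54 + 99·13 = 1341, valid modulo lcm(99, 16) = 1584: x ≡ 1341 (mod 1584).
  Combine with x ≡ 4 (mod 5); new modulus lcm = 7920.
    Write x = 1341 + 1584·t and substitute into x ≡ 4 (mod 5): 1584·t ≡ 4 − 1341 = -1337 (mod 5).
    Reduce coefficients mod 5: 4·t ≡ 3 (mod 5).
    The inverse of 4 mod 5 is 4 (since 4·4 = 16 = 3·5 + 1), so t ≡ 4·3 = 12 ≡ 2 (mod 5).
    Then x = 1341 + 1584·2 = 4509, valid modulo lcm(1584, 5) = 7920: x ≡ 4509 (mod 7920).
Verify against each original: 4509 mod 11 = 10, 4509 mod 9 = 0, 4509 mod 16 = 13, 4509 mod 5 = 4.

x ≡ 4509 (mod 7920).


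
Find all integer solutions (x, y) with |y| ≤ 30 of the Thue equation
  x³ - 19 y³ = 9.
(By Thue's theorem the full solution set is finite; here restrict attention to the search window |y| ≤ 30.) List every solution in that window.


The equation is x³ - 19y³ = 9. For fixed y, x³ = 19·y³ + 9, so a solution requires the RHS to be a perfect cube.
Strategy: iterate y from -30 to 30, compute RHS = 19·y³ + 9, and check whether it is a (positive or negative) perfect cube.
Check small values of y:
  y = 0: RHS = 9 is not a perfect cube.
  y = 1: RHS = 28 is not a perfect cube.
  y = -1: RHS = -10 is not a perfect cube.
  y = 2: RHS = 161 is not a perfect cube.
  y = -2: RHS = -143 is not a perfect cube.
  y = 3: RHS = 522 is not a perfect cube.
  y = -3: RHS = -504 is not a perfect cube.
Continuing the search up to |y| = 30 finds no solutions either.
No (x, y) in the scanned range satisfies the equation.

No integer solutions with |y| ≤ 30.


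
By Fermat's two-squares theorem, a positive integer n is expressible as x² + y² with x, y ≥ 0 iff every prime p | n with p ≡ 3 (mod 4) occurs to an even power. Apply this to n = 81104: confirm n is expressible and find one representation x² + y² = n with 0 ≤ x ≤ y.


Step 1: Factor n = 81104 = 2^4 · 37 · 137.
Step 2: Check the mod-4 condition on each prime factor: 2 = 2 (special); 37 ≡ 1 (mod 4), exponent 1; 137 ≡ 1 (mod 4), exponent 1.
All primes ≡ 3 (mod 4) appear to even exponent (or don't appear), so by the two-squares theorem n IS expressible as a sum of two squares.
Step 3: Build a representation. Group n = k² · m with k = 4 and m = 37 · 137 = 5069 (a product of primes ≡ 1 (mod 4)); a representation of m scales to one of n via (k·x)² + (k·y)² = k²(x² + y²). Each prime p ≡ 1 (mod 4) is itself a sum of two squares; find a² by testing p − a² for a perfect square:
  37: 37 − 1² = 36 = 6² ⇒ 37 = 1² + 6².
  137: 137 − 1² = 136, 137 − 2² = 133, 137 − 3² = 128, 137 − 4² = 121 = 11² ⇒ 137 = 4² + 11².
  Combine using the Brahmagupta–Fibonacci identity (a² + b²)(c² + d²) = (ac − bd)² + (ad + bc)² = (ac + bd)² + (ad − bc)²:
  37 · 137 = 5069: from (1² + 6²)(4² + 11²), take (1·4 − 6·11, 1·11 + 6·4) = (4 − 66, 11 + 24) = (-62, 35); dropping signs (only squares matter) gives (62, 35); check 62² + 35² = 3844 + 1225 = 5069 ✓.
  Scale by k = 4: (4·62, 4·35) = (248, 140).
Step 4: Order so x ≤ y and verify: 140² + 248² = 19600 + 61504 = 81104 = n. ✓

n = 81104 = 140² + 248² (one valid representation with x ≤ y).


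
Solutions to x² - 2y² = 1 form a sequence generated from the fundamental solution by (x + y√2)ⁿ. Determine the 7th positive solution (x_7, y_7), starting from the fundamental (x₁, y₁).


Step 1: Find the fundamental solution (x₁, y₁) of x² - 2y² = 1.
  Expand √2 as a continued fraction. a₀ = ⌊√2⌋ = 1; iterate m_{k+1} = d_k·a_k − m_k, d_{k+1} = (2 − m_{k+1}²)/d_k, a_{k+1} = ⌊(a₀ + m_{k+1})/d_{k+1}⌋ (starting m₀ = 0, d₀ = 1), with convergents p_k = a_k·p_{k-1} + p_{k-2}, q_k = a_k·q_{k-1} + q_{k-2} (p₋₁ = 1, q₋₁ = 0):
  k = 0: a₀ = 1; p₀/q₀ = 1/1; p₀² − 2·q₀² = 1 − 2 = -1.
  k = 1: m = 1, d = 1, a = ⌊(1 + 1)/1⌋ = 2; p/q = (2·1 + 1)/(2·1 + 0) = 3/2; p² − 2·q² = 9 − 8 = 1.
  The first convergent with p² − 2·q² = 1 gives the fundamental solution (x₁, y₁) = (3, 2).
Step 2: Apply the recurrence (x_{n+1}, y_{n+1}) = (x₁x_n + 2y₁y_n, x₁y_n + y₁x_n) repeatedly.
  From (x_1, y_1) = (3, 2): x_2 = 3·3 + 2·2·2 = 17; y_2 = 3·2 + 2·3 = 12.
  From (x_2, y_2) = (17, 12): x_3 = 3·17 + 2·2·12 = 99; y_3 = 3·12 + 2·17 = 70.
  From (x_3, y_3) = (99, 70): x_4 = 3·99 + 2·2·70 = 577; y_4 = 3·70 + 2·99 = 408.
  From (x_4, y_4) = (577, 408): x_5 = 3·577 + 2·2·408 = 3363; y_5 = 3·408 + 2·577 = 2378.
  From (x_5, y_5) = (3363, 2378): x_6 = 3·3363 + 2·2·2378 = 19601; y_6 = 3·2378 + 2·3363 = 13860.
  From (x_6, y_6) = (19601, 13860): x_7 = 3·19601 + 2·2·13860 = 114243; y_7 = 3·13860 + 2·19601 = 80782.
Step 3: Verify x_7² - 2·y_7² = 13051463049 - 13051463048 = 1 (should be 1). ✓

(x_1, y_1) = (3, 2); (x_7, y_7) = (114243, 80782).


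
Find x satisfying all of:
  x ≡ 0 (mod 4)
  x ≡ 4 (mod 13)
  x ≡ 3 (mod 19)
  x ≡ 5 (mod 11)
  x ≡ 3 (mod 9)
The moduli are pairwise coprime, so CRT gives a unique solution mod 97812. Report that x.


Product of moduli M = 4 · 13 · 19 · 11 · 9 = 97812.
Merge one congruence at a time:
  Start: x ≡ 0 (mod 4).
  Combine with x ≡ 4 (mod 13); new modulus lcm = 52.
    Write x = 0 + 4·t and substitute into x ≡ 4 (mod 13): 4·t ≡ 4 − 0 = 4 (mod 13).
    The inverse of 4 mod 13 is 10 (since 4·10 = 40 = 3·13 + 1), so t ≡ 10·4 = 40 ≡ 1 (mod 13).
    Then x = 0 + 4·1 = 4, valid modulo lcm(4, 13) = 52: x ≡ 4 (mod 52).
  Combine with x ≡ 3 (mod 19); new modulus lcm = 988.
    Write x = 4 + 52·t and substitute into x ≡ 3 (mod 19): 52·t ≡ 3 − 4 = -1 (mod 19).
    Reduce coefficients mod 19: 14·t ≡ 18 (mod 19).
    The inverse of 14 mod 19 is 15 (since 14·15 = 210 = 11·19 + 1), so t ≡ 15·18 = 270 ≡ 4 (mod 19).
    Then x = 4 + 52·4 = 212, valid modulo lcm(52, 19) = 988: x ≡ 212 (mod 988).
  Combine with x ≡ 5 (mod 11); new modulus lcm = 10868.
    Write x = 212 + 988·t and substitute into x ≡ 5 (mod 11): 988·t ≡ 5 − 212 = -207 (mod 11).
    Reduce coefficients mod 11: 9·t ≡ 2 (mod 11).
    The inverse of 9 mod 11 is 5 (since 9·5 = 45 = 4·11 + 1), so t ≡ 5·2 = 10 ≡ 10 (mod 11).
    Then x = 212 + 988·10 = 10092, valid modulo lcm(988, 11) = 10868: x ≡ 10092 (mod 10868).
  Combine with x ≡ 3 (mod 9); new modulus lcm = 97812.
    Write x = 10092 + 10868·t and substitute into x ≡ 3 (mod 9): 10868·t ≡ 3 − 10092 = -10089 (mod 9).
    Reduce coefficients mod 9: 5·t ≡ 0 (mod 9).
    The inverse of 5 mod 9 is 2 (since 5·2 = 10 = 1·9 + 1), so t ≡ 2·0 = 0 ≡ 0 (mod 9).
    Then x = 10092 + 10868·0 = 10092, valid modulo lcm(10868, 9) = 97812: x ≡ 10092 (mod 97812).
Verify against each original: 10092 mod 4 = 0, 10092 mod 13 = 4, 10092 mod 19 = 3, 10092 mod 11 = 5, 10092 mod 9 = 3.

x ≡ 10092 (mod 97812).


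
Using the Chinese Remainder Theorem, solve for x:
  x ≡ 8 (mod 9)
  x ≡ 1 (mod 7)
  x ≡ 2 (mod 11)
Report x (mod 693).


Moduli 9, 7, 11 are pairwise coprime; by CRT there is a unique solution modulo M = 9 · 7 · 11 = 693.
Solve pairwise, accumulating the modulus:
  Start with x ≡ 8 (mod 9).
  Combine with x ≡ 1 (mod 7): since gcd(9, 7) = 1, we get a unique residue mod 63.
    Write x = 8 + 9·t and substitute into x ≡ 1 (mod 7): 9·t ≡ 1 − 8 = -7 (mod 7).
    Reduce coefficients mod 7: 2·t ≡ 0 (mod 7).
    The inverse of 2 mod 7 is 4 (since 2·4 = 8 = 1·7 + 1), so t ≡ 4·0 = 0 ≡ 0 (mod 7).
    Then x = 8 + 9·0 = 8, valid modulo lcm(9, 7) = 63: x ≡ 8 (mod 63).
  Combine with x ≡ 2 (mod 11): since gcd(63, 11) = 1, we get a unique residue mod 693.
    Write x = 8 + 63·t and substitute into x ≡ 2 (mod 11): 63·t ≡ 2 − 8 = -6 (mod 11).
    Reduce coefficients mod 11: 8·t ≡ 5 (mod 11).
    The inverse of 8 mod 11 is 7 (since 8·7 = 56 = 5·11 + 1), so t ≡ 7·5 = 35 ≡ 2 (mod 11).
    Then x = 8 + 63·2 = 134, valid modulo lcm(63, 11) = 693: x ≡ 134 (mod 693).
Verify: 134 mod 9 = 8 ✓, 134 mod 7 = 1 ✓, 134 mod 11 = 2 ✓.

x ≡ 134 (mod 693).


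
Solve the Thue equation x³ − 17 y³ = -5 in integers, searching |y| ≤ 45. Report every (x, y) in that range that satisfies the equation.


The equation is x³ - 17y³ = -5. For fixed y, x³ = 17·y³ − 5, so a solution requires the RHS to be a perfect cube.
Strategy: iterate y from -45 to 45, compute RHS = 17·y³ − 5, and check whether it is a (positive or negative) perfect cube.
Check small values of y:
  y = 0: RHS = -5 is not a perfect cube.
  y = 1: RHS = 12 is not a perfect cube.
  y = -1: RHS = -22 is not a perfect cube.
  y = 2: RHS = 131 is not a perfect cube.
  y = -2: RHS = -141 is not a perfect cube.
  y = 3: RHS = 454 is not a perfect cube.
  y = -3: RHS = -464 is not a perfect cube.
Continuing the search up to |y| = 45 finds no solutions either.
No (x, y) in the scanned range satisfies the equation.

No integer solutions with |y| ≤ 45.


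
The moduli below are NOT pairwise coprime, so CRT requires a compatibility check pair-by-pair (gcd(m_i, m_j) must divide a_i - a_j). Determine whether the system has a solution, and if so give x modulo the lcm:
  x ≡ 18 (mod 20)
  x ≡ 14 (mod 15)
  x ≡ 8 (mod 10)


Moduli 20, 15, 10 are not pairwise coprime, so CRT works modulo lcm(m_i) when all pairwise compatibility conditions hold.
Pairwise compatibility: gcd(m_i, m_j) must divide a_i - a_j for every pair.
Merge one congruence at a time:
  Start: x ≡ 18 (mod 20).
  Combine with x ≡ 14 (mod 15): gcd(20, 15) = 5, and 14 - 18 = -4 is NOT divisible by 5.
    ⇒ system is inconsistent (no integer solution).

No solution (the system is inconsistent).


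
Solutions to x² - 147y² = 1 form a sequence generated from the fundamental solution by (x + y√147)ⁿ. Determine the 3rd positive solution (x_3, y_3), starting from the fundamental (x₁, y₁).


Step 1: Find the fundamental solution (x₁, y₁) of x² - 147y² = 1.
  Expand √147 as a continued fraction. a₀ = ⌊√147⌋ = 12; iterate m_{k+1} = d_k·a_k − m_k, d_{k+1} = (147 − m_{k+1}²)/d_k, a_{k+1} = ⌊(a₀ + m_{k+1})/d_{k+1}⌋ (starting m₀ = 0, d₀ = 1), with convergents p_k = a_k·p_{k-1} + p_{k-2}, q_k = a_k·q_{k-1} + q_{k-2} (p₋₁ = 1, q₋₁ = 0):
  k = 0: a₀ = 12; p₀/q₀ = 12/1; p₀² − 147·q₀² = 144 − 147 = -3.
  k = 1: m = 12, d = 3, a = ⌊(12 + 12)/3⌋ = 8; p/q = (8·12 + 1)/(8·1 + 0) = 97/8; p² − 147·q² = 9409 − 9408 = 1.
  The first convergent with p² − 147·q² = 1 gives the fundamental solution (x₁, y₁) = (97, 8).
Step 2: Apply the recurrence (x_{n+1}, y_{n+1}) = (x₁x_n + 147y₁y_n, x₁y_n + y₁x_n) repeatedly.
  From (x_1, y_1) = (97, 8): x_2 = 97·97 + 147·8·8 = 18817; y_2 = 97·8 + 8·97 = 1552.
  From (x_2, y_2) = (18817, 1552): x_3 = 97·18817 + 147·8·1552 = 3650401; y_3 = 97·1552 + 8·18817 = 301080.
Step 3: Verify x_3² - 147·y_3² = 13325427460801 - 13325427460800 = 1 (should be 1). ✓

(x_1, y_1) = (97, 8); (x_3, y_3) = (3650401, 301080).


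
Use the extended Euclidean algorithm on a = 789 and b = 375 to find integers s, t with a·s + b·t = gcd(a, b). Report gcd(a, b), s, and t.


Euclidean algorithm on (789, 375) — divide until remainder is 0:
  789 = 2 · 375 + 39
  375 = 9 · 39 + 24
  39 = 1 · 24 + 15
  24 = 1 · 15 + 9
  15 = 1 · 9 + 6
  9 = 1 · 6 + 3
  6 = 2 · 3 + 0
gcd(789, 375) = 3.
Track Bezout coefficients alongside the remainders: start with r₀ = 789 = a·1 + b·0 (s = 1, t = 0) and r₁ = 375 = a·0 + b·1 (s = 0, t = 1); each new remainder r_{k+1} = r_{k-1} − q_k·r_k inherits s_{k+1} = s_{k-1} − q_k·s_k, t_{k+1} = t_{k-1} − q_k·t_k, so r_k = a·s_k + b·t_k at every step:
  q = 2: r = 39, s = 1 − 2·0 = 1, t = 0 − 2·1 = -2  (check: 789·1 + 375·(-2) = 39)
  q = 9: r = 24, s = 0 − 9·1 = -9, t = 1 − 9·(-2) = 19  (check: 789·(-9) + 375·19 = 24)
  q = 1: r = 15, s = 1 − 1·(-9) = 10, t = -2 − 1·19 = -21  (check: 789·10 + 375·(-21) = 15)
  q = 1: r = 9, s = -9 − 1·10 = -19, t = 19 − 1·(-21) = 40  (check: 789·(-19) + 375·40 = 9)
  q = 1: r = 6, s = 10 − 1·(-19) = 29, t = -21 − 1·40 = -61  (check: 789·29 + 375·(-61) = 6)
  q = 1: r = 3, s = -19 − 1·29 = -48, t = 40 − 1·(-61) = 101  (check: 789·(-48) + 375·101 = 3)
The row with r = 3 (the gcd) gives the Bezout coefficients s = -48, t = 101.
Result: 789 · (-48) + 375 · (101) = 3.

gcd(789, 375) = 3; s = -48, t = 101 (check: 789·(-48) + 375·101 = 3).


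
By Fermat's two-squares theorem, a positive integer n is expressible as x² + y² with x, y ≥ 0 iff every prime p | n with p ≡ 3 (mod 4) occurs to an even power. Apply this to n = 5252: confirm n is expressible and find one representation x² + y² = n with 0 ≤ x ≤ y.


Step 1: Factor n = 5252 = 2^2 · 13 · 101.
Step 2: Check the mod-4 condition on each prime factor: 2 = 2 (special); 13 ≡ 1 (mod 4), exponent 1; 101 ≡ 1 (mod 4), exponent 1.
All primes ≡ 3 (mod 4) appear to even exponent (or don't appear), so by the two-squares theorem n IS expressible as a sum of two squares.
Step 3: Build a representation. Group n = k² · m with k = 2 and m = 13 · 101 = 1313 (a product of primes ≡ 1 (mod 4)); a representation of m scales to one of n via (k·x)² + (k·y)² = k²(x² + y²). Each prime p ≡ 1 (mod 4) is itself a sum of two squares; find a² by testing p − a² for a perfect square:
  13: 13 − 1² = 12, 13 − 2² = 9 = 3² ⇒ 13 = 2² + 3².
  101: 101 − 1² = 100 = 10² ⇒ 101 = 1² + 10².
  Combine using the Brahmagupta–Fibonacci identity (a² + b²)(c² + d²) = (ac − bd)² + (ad + bc)² = (ac + bd)² + (ad − bc)²:
  13 · 101 = 1313: from (2² + 3²)(1² + 10²), take (2·1 − 3·10, 2·10 + 3·1) = (2 − 30, 20 + 3) = (-28, 23); dropping signs (only squares matter) gives (28, 23); check 28² + 23² = 784 + 529 = 1313 ✓.
  Scale by k = 2: (2·28, 2·23) = (56, 46).
Step 4: Order so x ≤ y and verify: 46² + 56² = 2116 + 3136 = 5252 = n. ✓

n = 5252 = 46² + 56² (one valid representation with x ≤ y).


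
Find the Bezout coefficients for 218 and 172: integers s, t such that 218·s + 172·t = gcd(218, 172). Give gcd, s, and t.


Euclidean algorithm on (218, 172) — divide until remainder is 0:
  218 = 1 · 172 + 46
  172 = 3 · 46 + 34
  46 = 1 · 34 + 12
  34 = 2 · 12 + 10
  12 = 1 · 10 + 2
  10 = 5 · 2 + 0
gcd(218, 172) = 2.
Track Bezout coefficients alongside the remainders: start with r₀ = 218 = a·1 + b·0 (s = 1, t = 0) and r₁ = 172 = a·0 + b·1 (s = 0, t = 1); each new remainder r_{k+1} = r_{k-1} − q_k·r_k inherits s_{k+1} = s_{k-1} − q_k·s_k, t_{k+1} = t_{k-1} − q_k·t_k, so r_k = a·s_k + b·t_k at every step:
  q = 1: r = 46, s = 1 − 1·0 = 1, t = 0 − 1·1 = -1  (check: 218·1 + 172·(-1) = 46)
  q = 3: r = 34, s = 0 − 3·1 = -3, t = 1 − 3·(-1) = 4  (check: 218·(-3) + 172·4 = 34)
  q = 1: r = 12, s = 1 − 1·(-3) = 4, t = -1 − 1·4 = -5  (check: 218·4 + 172·(-5) = 12)
  q = 2: r = 10, s = -3 − 2·4 = -11, t = 4 − 2·(-5) = 14  (check: 218·(-11) + 172·14 = 10)
  q = 1: r = 2, s = 4 − 1·(-11) = 15, t = -5 − 1·14 = -19  (check: 218·15 + 172·(-19) = 2)
The row with r = 2 (the gcd) gives the Bezout coefficients s = 15, t = -19.
Result: 218 · (15) + 172 · (-19) = 2.

gcd(218, 172) = 2; s = 15, t = -19 (check: 218·15 + 172·(-19) = 2).


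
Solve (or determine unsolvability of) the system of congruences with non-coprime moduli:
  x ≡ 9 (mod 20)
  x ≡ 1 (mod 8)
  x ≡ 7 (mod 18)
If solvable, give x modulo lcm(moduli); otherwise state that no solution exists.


Moduli 20, 8, 18 are not pairwise coprime, so CRT works modulo lcm(m_i) when all pairwise compatibility conditions hold.
Pairwise compatibility: gcd(m_i, m_j) must divide a_i - a_j for every pair.
Merge one congruence at a time:
  Start: x ≡ 9 (mod 20).
  Combine with x ≡ 1 (mod 8): gcd(20, 8) = 4; 1 - 9 = -8, which IS divisible by 4, so compatible.
    Write x = 9 + 20·t and substitute into x ≡ 1 (mod 8): 20·t ≡ 1 − 9 = -8 (mod 8).
    Divide the congruence (and modulus) by g = 4: 5·t ≡ -2 (mod 2).
    Reduce coefficients mod 2: 1·t ≡ 0 (mod 2).
    So t ≡ 0 (mod 2).
    Then x = 9 + 20·0 = 9, valid modulo lcm(20, 8) = 40: x ≡ 9 (mod 40).
  Combine with x ≡ 7 (mod 18): gcd(40, 18) = 2; 7 - 9 = -2, which IS divisible by 2, so compatible.
    Write x = 9 + 40·t and substitute into x ≡ 7 (mod 18): 40·t ≡ 7 − 9 = -2 (mod 18).
    Divide the congruence (and modulus) by g = 2: 20·t ≡ -1 (mod 9).
    Reduce coefficients mod 9: 2·t ≡ 8 (mod 9).
    The inverse of 2 mod 9 is 5 (since 2·5 = 10 = 1·9 + 1), so t ≡ 5·8 = 40 ≡ 4 (mod 9).
    Then x = 9 + 40·4 = 169, valid modulo lcm(40, 18) = 360: x ≡ 169 (mod 360).
Verify: 169 mod 20 = 9, 169 mod 8 = 1, 169 mod 18 = 7.

x ≡ 169 (mod 360).


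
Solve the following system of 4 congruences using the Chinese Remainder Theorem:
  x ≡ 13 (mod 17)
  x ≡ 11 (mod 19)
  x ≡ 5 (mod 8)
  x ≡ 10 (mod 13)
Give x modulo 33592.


Product of moduli M = 17 · 19 · 8 · 13 = 33592.
Merge one congruence at a time:
  Start: x ≡ 13 (mod 17).
  Combine with x ≡ 11 (mod 19); new modulus lcm = 323.
    Write x = 13 + 17·t and substitute into x ≡ 11 (mod 19): 17·t ≡ 11 − 13 = -2 (mod 19).
    Reduce coefficients mod 19: 17·t ≡ 17 (mod 19).
    The inverse of 17 mod 19 is 9 (since 17·9 = 153 = 8·19 + 1), so t ≡ 9·17 = 153 ≡ 1 (mod 19).
    Then x = 13 + 17·1 = 30, valid modulo lcm(17, 19) = 323: x ≡ 30 (mod 323).
  Combine with x ≡ 5 (mod 8); new modulus lcm = 2584.
    Write x = 30 + 323·t and substitute into x ≡ 5 (mod 8): 323·t ≡ 5 − 30 = -25 (mod 8).
    Reduce coefficients mod 8: 3·t ≡ 7 (mod 8).
    The inverse of 3 mod 8 is 3 (since 3·3 = 9 = 1·8 + 1), so t ≡ 3·7 = 21 ≡ 5 (mod 8).
    Then x = 30 + 323·5 = 1645, valid modulo lcm(323, 8) = 2584: x ≡ 1645 (mod 2584).
  Combine with x ≡ 10 (mod 13); new modulus lcm = 33592.
    Write x = 1645 + 2584·t and substitute into x ≡ 10 (mod 13): 2584·t ≡ 10 − 1645 = -1635 (mod 13).
    Reduce coefficients mod 13: 10·t ≡ 3 (mod 13).
    The inverse of 10 mod 13 is 4 (since 10·4 = 40 = 3·13 + 1), so t ≡ 4·3 = 12 ≡ 12 (mod 13).
    Then x = 1645 + 2584·12 = 32653, valid modulo lcm(2584, 13) = 33592: x ≡ 32653 (mod 33592).
Verify against each original: 32653 mod 17 = 13, 32653 mod 19 = 11, 32653 mod 8 = 5, 32653 mod 13 = 10.

x ≡ 32653 (mod 33592).


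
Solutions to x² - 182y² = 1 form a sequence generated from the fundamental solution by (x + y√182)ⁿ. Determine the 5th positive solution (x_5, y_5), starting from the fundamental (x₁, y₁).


Step 1: Find the fundamental solution (x₁, y₁) of x² - 182y² = 1.
  Expand √182 as a continued fraction. a₀ = ⌊√182⌋ = 13; iterate m_{k+1} = d_k·a_k − m_k, d_{k+1} = (182 − m_{k+1}²)/d_k, a_{k+1} = ⌊(a₀ + m_{k+1})/d_{k+1}⌋ (starting m₀ = 0, d₀ = 1), with convergents p_k = a_k·p_{k-1} + p_{k-2}, q_k = a_k·q_{k-1} + q_{k-2} (p₋₁ = 1, q₋₁ = 0):
  k = 0: a₀ = 13; p₀/q₀ = 13/1; p₀² − 182·q₀² = 169 − 182 = -13.
  k = 1: m = 13, d = 13, a = ⌊(13 + 13)/13⌋ = 2; p/q = (2·13 + 1)/(2·1 + 0) = 27/2; p² − 182·q² = 729 − 728 = 1.
  The first convergent with p² − 182·q² = 1 gives the fundamental solution (x₁, y₁) = (27, 2).
Step 2: Apply the recurrence (x_{n+1}, y_{n+1}) = (x₁x_n + 182y₁y_n, x₁y_n + y₁x_n) repeatedly.
  From (x_1, y_1) = (27, 2): x_2 = 27·27 + 182·2·2 = 1457; y_2 = 27·2 + 2·27 = 108.
  From (x_2, y_2) = (1457, 108): x_3 = 27·1457 + 182·2·108 = 78651; y_3 = 27·108 + 2·1457 = 5830.
  From (x_3, y_3) = (78651, 5830): x_4 = 27·78651 + 182·2·5830 = 4245697; y_4 = 27·5830 + 2·78651 = 314712.
  From (x_4, y_4) = (4245697, 314712): x_5 = 27·4245697 + 182·2·314712 = 229188987; y_5 = 27·314712 + 2·4245697 = 16988618.
Step 3: Verify x_5² - 182·y_5² = 52527591762086169 - 52527591762086168 = 1 (should be 1). ✓

(x_1, y_1) = (27, 2); (x_5, y_5) = (229188987, 16988618).


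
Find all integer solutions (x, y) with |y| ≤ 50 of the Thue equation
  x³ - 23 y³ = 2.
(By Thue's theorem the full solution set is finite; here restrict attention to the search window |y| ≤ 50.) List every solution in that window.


The equation is x³ - 23y³ = 2. For fixed y, x³ = 23·y³ + 2, so a solution requires the RHS to be a perfect cube.
Strategy: iterate y from -50 to 50, compute RHS = 23·y³ + 2, and check whether it is a (positive or negative) perfect cube.
Check small values of y:
  y = 0: RHS = 2 is not a perfect cube.
  y = 1: RHS = 25 is not a perfect cube.
  y = -1: RHS = -21 is not a perfect cube.
  y = 2: RHS = 186 is not a perfect cube.
  y = -2: RHS = -182 is not a perfect cube.
  y = 3: RHS = 623 is not a perfect cube.
  y = -3: RHS = -619 is not a perfect cube.
Continuing the search up to |y| = 50 finds no solutions either.
No (x, y) in the scanned range satisfies the equation.

No integer solutions with |y| ≤ 50.


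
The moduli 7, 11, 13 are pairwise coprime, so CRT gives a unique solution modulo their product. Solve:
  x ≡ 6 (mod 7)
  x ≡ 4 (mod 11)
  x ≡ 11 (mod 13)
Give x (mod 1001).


Moduli 7, 11, 13 are pairwise coprime; by CRT there is a unique solution modulo M = 7 · 11 · 13 = 1001.
Solve pairwise, accumulating the modulus:
  Start with x ≡ 6 (mod 7).
  Combine with x ≡ 4 (mod 11): since gcd(7, 11) = 1, we get a unique residue mod 77.
    Write x = 6 + 7·t and substitute into x ≡ 4 (mod 11): 7·t ≡ 4 − 6 = -2 (mod 11).
    Reduce coefficients mod 11: 7·t ≡ 9 (mod 11).
    The inverse of 7 mod 11 is 8 (since 7·8 = 56 = 5·11 + 1), so t ≡ 8·9 = 72 ≡ 6 (mod 11).
    Then x = 6 + 7·6 = 48, valid modulo lcm(7, 11) = 77: x ≡ 48 (mod 77).
  Combine with x ≡ 11 (mod 13): since gcd(77, 13) = 1, we get a unique residue mod 1001.
    Write x = 48 + 77·t and substitute into x ≡ 11 (mod 13): 77·t ≡ 11 − 48 = -37 (mod 13).
    Reduce coefficients mod 13: 12·t ≡ 2 (mod 13).
    The inverse of 12 mod 13 is 12 (since 12·12 = 144 = 11·13 + 1), so t ≡ 12·2 = 24 ≡ 11 (mod 13).
    Then x = 48 + 77·11 = 895, valid modulo lcm(77, 13) = 1001: x ≡ 895 (mod 1001).
Verify: 895 mod 7 = 6 ✓, 895 mod 11 = 4 ✓, 895 mod 13 = 11 ✓.

x ≡ 895 (mod 1001).


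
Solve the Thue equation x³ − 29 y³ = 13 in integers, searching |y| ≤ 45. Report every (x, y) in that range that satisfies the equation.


The equation is x³ - 29y³ = 13. For fixed y, x³ = 29·y³ + 13, so a solution requires the RHS to be a perfect cube.
Strategy: iterate y from -45 to 45, compute RHS = 29·y³ + 13, and check whether it is a (positive or negative) perfect cube.
Check small values of y:
  y = 0: RHS = 13 is not a perfect cube.
  y = 1: RHS = 42 is not a perfect cube.
  y = -1: RHS = -16 is not a perfect cube.
  y = 2: RHS = 245 is not a perfect cube.
  y = -2: RHS = -219 is not a perfect cube.
  y = 3: RHS = 796 is not a perfect cube.
  y = -3: RHS = -770 is not a perfect cube.
Continuing the search up to |y| = 45 finds no solutions either.
No (x, y) in the scanned range satisfies the equation.

No integer solutions with |y| ≤ 45.


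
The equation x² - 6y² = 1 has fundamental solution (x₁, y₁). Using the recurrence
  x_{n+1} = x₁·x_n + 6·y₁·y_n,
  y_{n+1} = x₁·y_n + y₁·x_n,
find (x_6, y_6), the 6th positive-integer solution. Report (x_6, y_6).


Step 1: Find the fundamental solution (x₁, y₁) of x² - 6y² = 1.
  Expand √6 as a continued fraction. a₀ = ⌊√6⌋ = 2; iterate m_{k+1} = d_k·a_k − m_k, d_{k+1} = (6 − m_{k+1}²)/d_k, a_{k+1} = ⌊(a₀ + m_{k+1})/d_{k+1}⌋ (starting m₀ = 0, d₀ = 1), with convergents p_k = a_k·p_{k-1} + p_{k-2}, q_k = a_k·q_{k-1} + q_{k-2} (p₋₁ = 1, q₋₁ = 0):
  k = 0: a₀ = 2; p₀/q₀ = 2/1; p₀² − 6·q₀² = 4 − 6 = -2.
  k = 1: m = 2, d = 2, a = ⌊(2 + 2)/2⌋ = 2; p/q = (2·2 + 1)/(2·1 + 0) = 5/2; p² − 6·q² = 25 − 24 = 1.
  The first convergent with p² − 6·q² = 1 gives the fundamental solution (x₁, y₁) = (5, 2).
Step 2: Apply the recurrence (x_{n+1}, y_{n+1}) = (x₁x_n + 6y₁y_n, x₁y_n + y₁x_n) repeatedly.
  From (x_1, y_1) = (5, 2): x_2 = 5·5 + 6·2·2 = 49; y_2 = 5·2 + 2·5 = 20.
  From (x_2, y_2) = (49, 20): x_3 = 5·49 + 6·2·20 = 485; y_3 = 5·20 + 2·49 = 198.
  From (x_3, y_3) = (485, 198): x_4 = 5·485 + 6·2·198 = 4801; y_4 = 5·198 + 2·485 = 1960.
  From (x_4, y_4) = (4801, 1960): x_5 = 5·4801 + 6·2·1960 = 47525; y_5 = 5·1960 + 2·4801 = 19402.
  From (x_5, y_5) = (47525, 19402): x_6 = 5·47525 + 6·2·19402 = 470449; y_6 = 5·19402 + 2·47525 = 192060.
Step 3: Verify x_6² - 6·y_6² = 221322261601 - 221322261600 = 1 (should be 1). ✓

(x_1, y_1) = (5, 2); (x_6, y_6) = (470449, 192060).


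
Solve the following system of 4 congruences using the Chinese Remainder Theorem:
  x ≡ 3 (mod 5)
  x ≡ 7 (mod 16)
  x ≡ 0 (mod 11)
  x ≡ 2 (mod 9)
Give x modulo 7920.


Product of moduli M = 5 · 16 · 11 · 9 = 7920.
Merge one congruence at a time:
  Start: x ≡ 3 (mod 5).
  Combine with x ≡ 7 (mod 16); new modulus lcm = 80.
    Write x = 3 + 5·t and substitute into x ≡ 7 (mod 16): 5·t ≡ 7 − 3 = 4 (mod 16).
    The inverse of 5 mod 16 is 13 (since 5·13 = 65 = 4·16 + 1), so t ≡ 13·4 = 52 ≡ 4 (mod 16).
    Then x = 3 + 5·4 = 23, valid modulo lcm(5, 16) = 80: x ≡ 23 (mod 80).
  Combine with x ≡ 0 (mod 11); new modulus lcm = 880.
    Write x = 23 + 80·t and substitute into x ≡ 0 (mod 11): 80·t ≡ 0 − 23 = -23 (mod 11).
    Reduce coefficients mod 11: 3·t ≡ 10 (mod 11).
    The inverse of 3 mod 11 is 4 (since 3·4 = 12 = 1·11 + 1), so t ≡ 4·10 = 40 ≡ 7 (mod 11).
    Then x = 23 + 80·7 = 583, valid modulo lcm(80, 11) = 880: x ≡ 583 (mod 880).
  Combine with x ≡ 2 (mod 9); new modulus lcm = 7920.
    Write x = 583 + 880·t and substitute into x ≡ 2 (mod 9): 880·t ≡ 2 − 583 = -581 (mod 9).
    Reduce coefficients mod 9: 7·t ≡ 4 (mod 9).
    The inverse of 7 mod 9 is 4 (since 7·4 = 28 = 3·9 + 1), so t ≡ 4·4 = 16 ≡ 7 (mod 9).
    Then x = 583 + 880·7 = 6743, valid modulo lcm(880, 9) = 7920: x ≡ 6743 (mod 7920).
Verify against each original: 6743 mod 5 = 3, 6743 mod 16 = 7, 6743 mod 11 = 0, 6743 mod 9 = 2.

x ≡ 6743 (mod 7920).


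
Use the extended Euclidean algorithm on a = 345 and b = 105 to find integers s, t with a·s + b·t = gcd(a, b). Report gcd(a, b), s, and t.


Euclidean algorithm on (345, 105) — divide until remainder is 0:
  345 = 3 · 105 + 30
  105 = 3 · 30 + 15
  30 = 2 · 15 + 0
gcd(345, 105) = 15.
Track Bezout coefficients alongside the remainders: start with r₀ = 345 = a·1 + b·0 (s = 1, t = 0) and r₁ = 105 = a·0 + b·1 (s = 0, t = 1); each new remainder r_{k+1} = r_{k-1} − q_k·r_k inherits s_{k+1} = s_{k-1} − q_k·s_k, t_{k+1} = t_{k-1} − q_k·t_k, so r_k = a·s_k + b·t_k at every step:
  q = 3: r = 30, s = 1 − 3·0 = 1, t = 0 − 3·1 = -3  (check: 345·1 + 105·(-3) = 30)
  q = 3: r = 15, s = 0 − 3·1 = -3, t = 1 − 3·(-3) = 10  (check: 345·(-3) + 105·10 = 15)
The row with r = 15 (the gcd) gives the Bezout coefficients s = -3, t = 10.
Result: 345 · (-3) + 105 · (10) = 15.

gcd(345, 105) = 15; s = -3, t = 10 (check: 345·(-3) + 105·10 = 15).


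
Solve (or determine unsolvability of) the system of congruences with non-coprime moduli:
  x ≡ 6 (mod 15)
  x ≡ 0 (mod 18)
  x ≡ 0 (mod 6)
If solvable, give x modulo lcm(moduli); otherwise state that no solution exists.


Moduli 15, 18, 6 are not pairwise coprime, so CRT works modulo lcm(m_i) when all pairwise compatibility conditions hold.
Pairwise compatibility: gcd(m_i, m_j) must divide a_i - a_j for every pair.
Merge one congruence at a time:
  Start: x ≡ 6 (mod 15).
  Combine with x ≡ 0 (mod 18): gcd(15, 18) = 3; 0 - 6 = -6, which IS divisible by 3, so compatible.
    Write x = 6 + 15·t and substitute into x ≡ 0 (mod 18): 15·t ≡ 0 − 6 = -6 (mod 18).
    Divide the congruence (and modulus) by g = 3: 5·t ≡ -2 (mod 6).
    Reduce coefficients mod 6: 5·t ≡ 4 (mod 6).
    The inverse of 5 mod 6 is 5 (since 5·5 = 25 = 4·6 + 1), so t ≡ 5·4 = 20 ≡ 2 (mod 6).
    Then x = 6 + 15·2 = 36, valid modulo lcm(15, 18) = 90: x ≡ 36 (mod 90).
  Combine with x ≡ 0 (mod 6): gcd(90, 6) = 6; 0 - 36 = -36, which IS divisible by 6, so compatible.
    Write x = 36 + 90·t and substitute into x ≡ 0 (mod 6): 90·t ≡ 0 − 36 = -36 (mod 6).
    Divide the congruence (and modulus) by g = 6: 15·t ≡ -6 (mod 1).
    Modulo 1 every t works; take t = 0.
    Then x = 36 + 90·0 = 36, valid modulo lcm(90, 6) = 90: x ≡ 36 (mod 90).
Verify: 36 mod 15 = 6, 36 mod 18 = 0, 36 mod 6 = 0.

x ≡ 36 (mod 90).


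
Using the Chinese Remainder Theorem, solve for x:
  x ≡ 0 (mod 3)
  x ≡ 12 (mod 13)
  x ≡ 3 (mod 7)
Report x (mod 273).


Moduli 3, 13, 7 are pairwise coprime; by CRT there is a unique solution modulo M = 3 · 13 · 7 = 273.
Solve pairwise, accumulating the modulus:
  Start with x ≡ 0 (mod 3).
  Combine with x ≡ 12 (mod 13): since gcd(3, 13) = 1, we get a unique residue mod 39.
    Write x = 0 + 3·t and substitute into x ≡ 12 (mod 13): 3·t ≡ 12 − 0 = 12 (mod 13).
    The inverse of 3 mod 13 is 9 (since 3·9 = 27 = 2·13 + 1), so t ≡ 9·12 = 108 ≡ 4 (mod 13).
    Then x = 0 + 3·4 = 12, valid modulo lcm(3, 13) = 39: x ≡ 12 (mod 39).
  Combine with x ≡ 3 (mod 7): since gcd(39, 7) = 1, we get a unique residue mod 273.
    Write x = 12 + 39·t and substitute into x ≡ 3 (mod 7): 39·t ≡ 3 − 12 = -9 (mod 7).
    Reduce coefficients mod 7: 4·t ≡ 5 (mod 7).
    The inverse of 4 mod 7 is 2 (since 4·2 = 8 = 1·7 + 1), so t ≡ 2·5 = 10 ≡ 3 (mod 7).
    Then x = 12 + 39·3 = 129, valid modulo lcm(39, 7) = 273: x ≡ 129 (mod 273).
Verify: 129 mod 3 = 0 ✓, 129 mod 13 = 12 ✓, 129 mod 7 = 3 ✓.

x ≡ 129 (mod 273).


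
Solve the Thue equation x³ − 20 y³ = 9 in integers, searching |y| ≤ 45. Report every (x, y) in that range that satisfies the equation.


The equation is x³ - 20y³ = 9. For fixed y, x³ = 20·y³ + 9, so a solution requires the RHS to be a perfect cube.
Strategy: iterate y from -45 to 45, compute RHS = 20·y³ + 9, and check whether it is a (positive or negative) perfect cube.
Check small values of y:
  y = 0: RHS = 9 is not a perfect cube.
  y = 1: RHS = 29 is not a perfect cube.
  y = -1: RHS = -11 is not a perfect cube.
  y = 2: RHS = 169 is not a perfect cube.
  y = -2: RHS = -151 is not a perfect cube.
  y = 3: RHS = 549 is not a perfect cube.
  y = -3: RHS = -531 is not a perfect cube.
Continuing the search up to |y| = 45 finds no solutions either.
No (x, y) in the scanned range satisfies the equation.

No integer solutions with |y| ≤ 45.


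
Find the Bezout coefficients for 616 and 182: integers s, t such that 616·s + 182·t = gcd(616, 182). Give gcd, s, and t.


Euclidean algorithm on (616, 182) — divide until remainder is 0:
  616 = 3 · 182 + 70
  182 = 2 · 70 + 42
  70 = 1 · 42 + 28
  42 = 1 · 28 + 14
  28 = 2 · 14 + 0
gcd(616, 182) = 14.
Track Bezout coefficients alongside the remainders: start with r₀ = 616 = a·1 + b·0 (s = 1, t = 0) and r₁ = 182 = a·0 + b·1 (s = 0, t = 1); each new remainder r_{k+1} = r_{k-1} − q_k·r_k inherits s_{k+1} = s_{k-1} − q_k·s_k, t_{k+1} = t_{k-1} − q_k·t_k, so r_k = a·s_k + b·t_k at every step:
  q = 3: r = 70, s = 1 − 3·0 = 1, t = 0 − 3·1 = -3  (check: 616·1 + 182·(-3) = 70)
  q = 2: r = 42, s = 0 − 2·1 = -2, t = 1 − 2·(-3) = 7  (check: 616·(-2) + 182·7 = 42)
  q = 1: r = 28, s = 1 − 1·(-2) = 3, t = -3 − 1·7 = -10  (check: 616·3 + 182·(-10) = 28)
  q = 1: r = 14, s = -2 − 1·3 = -5, t = 7 − 1·(-10) = 17  (check: 616·(-5) + 182·17 = 14)
The row with r = 14 (the gcd) gives the Bezout coefficients s = -5, t = 17.
Result: 616 · (-5) + 182 · (17) = 14.

gcd(616, 182) = 14; s = -5, t = 17 (check: 616·(-5) + 182·17 = 14).


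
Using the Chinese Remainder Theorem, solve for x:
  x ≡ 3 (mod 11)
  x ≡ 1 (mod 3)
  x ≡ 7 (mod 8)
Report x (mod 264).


Moduli 11, 3, 8 are pairwise coprime; by CRT there is a unique solution modulo M = 11 · 3 · 8 = 264.
Solve pairwise, accumulating the modulus:
  Start with x ≡ 3 (mod 11).
  Combine with x ≡ 1 (mod 3): since gcd(11, 3) = 1, we get a unique residue mod 33.
    Write x = 3 + 11·t and substitute into x ≡ 1 (mod 3): 11·t ≡ 1 − 3 = -2 (mod 3).
    Reduce coefficients mod 3: 2·t ≡ 1 (mod 3).
    The inverse of 2 mod 3 is 2 (since 2·2 = 4 = 1·3 + 1), so t ≡ 2·1 = 2 ≡ 2 (mod 3).
    Then x = 3 + 11·2 = 25, valid modulo lcm(11, 3) = 33: x ≡ 25 (mod 33).
  Combine with x ≡ 7 (mod 8): since gcd(33, 8) = 1, we get a unique residue mod 264.
    Write x = 25 + 33·t and substitute into x ≡ 7 (mod 8): 33·t ≡ 7 − 25 = -18 (mod 8).
    Reduce coefficients mod 8: 1·t ≡ 6 (mod 8).
    So t ≡ 6 (mod 8).
    Then x = 25 + 33·6 = 223, valid modulo lcm(33, 8) = 264: x ≡ 223 (mod 264).
Verify: 223 mod 11 = 3 ✓, 223 mod 3 = 1 ✓, 223 mod 8 = 7 ✓.

x ≡ 223 (mod 264).


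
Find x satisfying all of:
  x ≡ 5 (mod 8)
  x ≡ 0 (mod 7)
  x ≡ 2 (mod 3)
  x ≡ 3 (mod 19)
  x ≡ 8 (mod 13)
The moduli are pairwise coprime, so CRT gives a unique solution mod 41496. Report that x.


Product of moduli M = 8 · 7 · 3 · 19 · 13 = 41496.
Merge one congruence at a time:
  Start: x ≡ 5 (mod 8).
  Combine with x ≡ 0 (mod 7); new modulus lcm = 56.
    Write x = 5 + 8·t and substitute into x ≡ 0 (mod 7): 8·t ≡ 0 − 5 = -5 (mod 7).
    Reduce coefficients mod 7: 1·t ≡ 2 (mod 7).
    So t ≡ 2 (mod 7).
    Then x = 5 + 8·2 = 21, valid modulo lcm(8, 7) = 56: x ≡ 21 (mod 56).
  Combine with x ≡ 2 (mod 3); new modulus lcm = 168.
    Write x = 21 + 56·t and substitute into x ≡ 2 (mod 3): 56·t ≡ 2 − 21 = -19 (mod 3).
    Reduce coefficients mod 3: 2·t ≡ 2 (mod 3).
    The inverse of 2 mod 3 is 2 (since 2·2 = 4 = 1·3 + 1), so t ≡ 2·2 = 4 ≡ 1 (mod 3).
    Then x = 21 + 56·1 = 77, valid modulo lcm(56, 3) = 168: x ≡ 77 (mod 168).
  Combine with x ≡ 3 (mod 19); new modulus lcm = 3192.
    Write x = 77 + 168·t and substitute into x ≡ 3 (mod 19): 168·t ≡ 3 − 77 = -74 (mod 19).
    Reduce coefficients mod 19: 16·t ≡ 2 (mod 19).
    The inverse of 16 mod 19 is 6 (since 16·6 = 96 = 5·19 + 1), so t ≡ 6·2 = 12 ≡ 12 (mod 19).
    Then x = 77 + 168·12 = 2093, valid modulo lcm(168, 19) = 3192: x ≡ 2093 (mod 3192).
  Combine with x ≡ 8 (mod 13); new modulus lcm = 41496.
    Write x = 2093 + 3192·t and substitute into x ≡ 8 (mod 13): 3192·t ≡ 8 − 2093 = -2085 (mod 13).
    Reduce coefficients mod 13: 7·t ≡ 8 (mod 13).
    The inverse of 7 mod 13 is 2 (since 7·2 = 14 = 1·13 + 1), so t ≡ 2·8 = 16 ≡ 3 (mod 13).
    Then x = 2093 + 3192·3 = 11669, valid modulo lcm(3192, 13) = 41496: x ≡ 11669 (mod 41496).
Verify against each original: 11669 mod 8 = 5, 11669 mod 7 = 0, 11669 mod 3 = 2, 11669 mod 19 = 3, 11669 mod 13 = 8.

x ≡ 11669 (mod 41496).


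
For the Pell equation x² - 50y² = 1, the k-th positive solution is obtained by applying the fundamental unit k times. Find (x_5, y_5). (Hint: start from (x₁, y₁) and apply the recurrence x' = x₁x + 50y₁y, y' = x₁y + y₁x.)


Step 1: Find the fundamental solution (x₁, y₁) of x² - 50y² = 1.
  Expand √50 as a continued fraction. a₀ = ⌊√50⌋ = 7; iterate m_{k+1} = d_k·a_k − m_k, d_{k+1} = (50 − m_{k+1}²)/d_k, a_{k+1} = ⌊(a₀ + m_{k+1})/d_{k+1}⌋ (starting m₀ = 0, d₀ = 1), with convergents p_k = a_k·p_{k-1} + p_{k-2}, q_k = a_k·q_{k-1} + q_{k-2} (p₋₁ = 1, q₋₁ = 0):
  k = 0: a₀ = 7; p₀/q₀ = 7/1; p₀² − 50·q₀² = 49 − 50 = -1.
  k = 1: m = 7, d = 1, a = ⌊(7 + 7)/1⌋ = 14; p/q = (14·7 + 1)/(14·1 + 0) = 99/14; p² − 50·q² = 9801 − 9800 = 1.
  The first convergent with p² − 50·q² = 1 gives the fundamental solution (x₁, y₁) = (99, 14).
Step 2: Apply the recurrence (x_{n+1}, y_{n+1}) = (x₁x_n + 50y₁y_n, x₁y_n + y₁x_n) repeatedly.
  From (x_1, y_1) = (99, 14): x_2 = 99·99 + 50·14·14 = 19601; y_2 = 99·14 + 14·99 = 2772.
  From (x_2, y_2) = (19601, 2772): x_3 = 99·19601 + 50·14·2772 = 3880899; y_3 = 99·2772 + 14·19601 = 548842.
  From (x_3, y_3) = (3880899, 548842): x_4 = 99·3880899 + 50·14·548842 = 768398401; y_4 = 99·548842 + 14·3880899 = 108667944.
  From (x_4, y_4) = (768398401, 108667944): x_5 = 99·768398401 + 50·14·108667944 = 152139002499; y_5 = 99·108667944 + 14·768398401 = 21515704070.
Step 3: Verify x_5² - 50·y_5² = 23146276081390728245001 - 23146276081390728245000 = 1 (should be 1). ✓

(x_1, y_1) = (99, 14); (x_5, y_5) = (152139002499, 21515704070).


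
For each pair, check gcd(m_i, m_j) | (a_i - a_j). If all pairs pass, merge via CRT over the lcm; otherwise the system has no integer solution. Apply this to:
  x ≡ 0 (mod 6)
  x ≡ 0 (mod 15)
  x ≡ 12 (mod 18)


Moduli 6, 15, 18 are not pairwise coprime, so CRT works modulo lcm(m_i) when all pairwise compatibility conditions hold.
Pairwise compatibility: gcd(m_i, m_j) must divide a_i - a_j for every pair.
Merge one congruence at a time:
  Start: x ≡ 0 (mod 6).
  Combine with x ≡ 0 (mod 15): gcd(6, 15) = 3; 0 - 0 = 0, which IS divisible by 3, so compatible.
    Write x = 0 + 6·t and substitute into x ≡ 0 (mod 15): 6·t ≡ 0 − 0 = 0 (mod 15).
    Divide the congruence (and modulus) by g = 3: 2·t ≡ 0 (mod 5).
    The inverse of 2 mod 5 is 3 (since 2·3 = 6 = 1·5 + 1), so t ≡ 3·0 = 0 ≡ 0 (mod 5).
    Then x = 0 + 6·0 = 0, valid modulo lcm(6, 15) = 30: x ≡ 0 (mod 30).
  Combine with x ≡ 12 (mod 18): gcd(30, 18) = 6; 12 - 0 = 12, which IS divisible by 6, so compatible.
    Write x = 0 + 30·t and substitute into x ≡ 12 (mod 18): 30·t ≡ 12 − 0 = 12 (mod 18).
    Divide the congruence (and modulus) by g = 6: 5·t ≡ 2 (mod 3).
    Reduce coefficients mod 3: 2·t ≡ 2 (mod 3).
    The inverse of 2 mod 3 is 2 (since 2·2 = 4 = 1·3 + 1), so t ≡ 2·2 = 4 ≡ 1 (mod 3).
    Then x = 0 + 30·1 = 30, valid modulo lcm(30, 18) = 90: x ≡ 30 (mod 90).
Verify: 30 mod 6 = 0, 30 mod 15 = 0, 30 mod 18 = 12.

x ≡ 30 (mod 90).


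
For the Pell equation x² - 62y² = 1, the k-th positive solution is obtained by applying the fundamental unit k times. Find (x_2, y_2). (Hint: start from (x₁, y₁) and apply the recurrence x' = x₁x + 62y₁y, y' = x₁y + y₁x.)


Step 1: Find the fundamental solution (x₁, y₁) of x² - 62y² = 1.
  Expand √62 as a continued fraction. a₀ = ⌊√62⌋ = 7; iterate m_{k+1} = d_k·a_k − m_k, d_{k+1} = (62 − m_{k+1}²)/d_k, a_{k+1} = ⌊(a₀ + m_{k+1})/d_{k+1}⌋ (starting m₀ = 0, d₀ = 1), with convergents p_k = a_k·p_{k-1} + p_{k-2}, q_k = a_k·q_{k-1} + q_{k-2} (p₋₁ = 1, q₋₁ = 0):
  k = 0: a₀ = 7; p₀/q₀ = 7/1; p₀² − 62·q₀² = 49 − 62 = -13.
  k = 1: m = 7, d = 13, a = ⌊(7 + 7)/13⌋ = 1; p/q = (1·7 + 1)/(1·1 + 0) = 8/1; p² − 62·q² = 64 − 62 = 2.
  k = 2: m = 6, d = 2, a = ⌊(7 + 6)/2⌋ = 6; p/q = (6·8 + 7)/(6·1 + 1) = 55/7; p² − 62·q² = 3025 − 3038 = -13.
  k = 3: m = 6, d = 13, a = ⌊(7 + 6)/13⌋ = 1; p/q = (1·55 + 8)/(1·7 + 1) = 63/8; p² − 62·q² = 3969 − 3968 = 1.
  The first convergent with p² − 62·q² = 1 gives the fundamental solution (x₁, y₁) = (63, 8).
Step 2: Apply the recurrence (x_{n+1}, y_{n+1}) = (x₁x_n + 62y₁y_n, x₁y_n + y₁x_n) repeatedly.
  From (x_1, y_1) = (63, 8): x_2 = 63·63 + 62·8·8 = 7937; y_2 = 63·8 + 8·63 = 1008.
Step 3: Verify x_2² - 62·y_2² = 62995969 - 62995968 = 1 (should be 1). ✓

(x_1, y_1) = (63, 8); (x_2, y_2) = (7937, 1008).
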